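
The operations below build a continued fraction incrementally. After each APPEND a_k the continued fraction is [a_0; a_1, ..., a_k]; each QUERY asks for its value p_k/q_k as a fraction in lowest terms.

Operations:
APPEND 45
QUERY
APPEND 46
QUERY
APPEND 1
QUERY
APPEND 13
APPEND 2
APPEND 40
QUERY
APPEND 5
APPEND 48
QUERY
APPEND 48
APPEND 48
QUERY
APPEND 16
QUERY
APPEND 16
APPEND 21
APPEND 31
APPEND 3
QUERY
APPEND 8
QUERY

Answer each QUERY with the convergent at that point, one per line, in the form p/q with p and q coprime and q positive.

APPEND 45: p_0 = 45·1 + 0 = 45, q_0 = 45·0 + 1 = 1 → 45/1
APPEND 46: p_1 = 46·45 + 1 = 2071, q_1 = 46·1 + 0 = 46 → 2071/46
APPEND 1: p_2 = 1·2071 + 45 = 2116, q_2 = 1·46 + 1 = 47 → 2116/47
APPEND 13: p_3 = 13·2116 + 2071 = 29579, q_3 = 13·47 + 46 = 657 → 29579/657
APPEND 2: p_4 = 2·29579 + 2116 = 61274, q_4 = 2·657 + 47 = 1361 → 61274/1361
APPEND 40: p_5 = 40·61274 + 29579 = 2480539, q_5 = 40·1361 + 657 = 55097 → 2480539/55097
APPEND 5: p_6 = 5·2480539 + 61274 = 12463969, q_6 = 5·55097 + 1361 = 276846 → 12463969/276846
APPEND 48: p_7 = 48·12463969 + 2480539 = 600751051, q_7 = 48·276846 + 55097 = 13343705 → 600751051/13343705
APPEND 48: p_8 = 48·600751051 + 12463969 = 28848514417, q_8 = 48·13343705 + 276846 = 640774686 → 28848514417/640774686
APPEND 48: p_9 = 48·28848514417 + 600751051 = 1385329443067, q_9 = 48·640774686 + 13343705 = 30770528633 → 1385329443067/30770528633
APPEND 16: p_10 = 16·1385329443067 + 28848514417 = 22194119603489, q_10 = 16·30770528633 + 640774686 = 492969232814 → 22194119603489/492969232814
APPEND 16: p_11 = 16·22194119603489 + 1385329443067 = 356491243098891, q_11 = 16·492969232814 + 30770528633 = 7918278253657 → 356491243098891/7918278253657
APPEND 21: p_12 = 21·356491243098891 + 22194119603489 = 7508510224680200, q_12 = 21·7918278253657 + 492969232814 = 166776812559611 → 7508510224680200/166776812559611
APPEND 31: p_13 = 31·7508510224680200 + 356491243098891 = 233120308208185091, q_13 = 31·166776812559611 + 7918278253657 = 5177999467601598 → 233120308208185091/5177999467601598
APPEND 3: p_14 = 3·233120308208185091 + 7508510224680200 = 706869434849235473, q_14 = 3·5177999467601598 + 166776812559611 = 15700775215364405 → 706869434849235473/15700775215364405
APPEND 8: p_15 = 8·706869434849235473 + 233120308208185091 = 5888075787002068875, q_15 = 8·15700775215364405 + 5177999467601598 = 130784201190516838 → 5888075787002068875/130784201190516838

45/1
2071/46
2116/47
2480539/55097
600751051/13343705
1385329443067/30770528633
22194119603489/492969232814
706869434849235473/15700775215364405
5888075787002068875/130784201190516838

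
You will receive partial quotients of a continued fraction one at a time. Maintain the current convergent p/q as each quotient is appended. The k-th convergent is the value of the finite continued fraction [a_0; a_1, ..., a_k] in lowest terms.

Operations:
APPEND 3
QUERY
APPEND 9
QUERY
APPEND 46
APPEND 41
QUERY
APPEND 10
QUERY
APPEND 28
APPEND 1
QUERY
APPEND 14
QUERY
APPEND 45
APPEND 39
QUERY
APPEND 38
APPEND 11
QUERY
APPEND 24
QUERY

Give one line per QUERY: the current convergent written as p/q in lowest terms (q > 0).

APPEND 3: p_0 = 3·1 + 0 = 3, q_0 = 3·0 + 1 = 1 → 3/1
APPEND 9: p_1 = 9·3 + 1 = 28, q_1 = 9·1 + 0 = 9 → 28/9
APPEND 46: p_2 = 46·28 + 3 = 1291, q_2 = 46·9 + 1 = 415 → 1291/415
APPEND 41: p_3 = 41·1291 + 28 = 52959, q_3 = 41·415 + 9 = 17024 → 52959/17024
APPEND 10: p_4 = 10·52959 + 1291 = 530881, q_4 = 10·17024 + 415 = 170655 → 530881/170655
APPEND 28: p_5 = 28·530881 + 52959 = 14917627, q_5 = 28·170655 + 17024 = 4795364 → 14917627/4795364
APPEND 1: p_6 = 1·14917627 + 530881 = 15448508, q_6 = 1·4795364 + 170655 = 4966019 → 15448508/4966019
APPEND 14: p_7 = 14·15448508 + 14917627 = 231196739, q_7 = 14·4966019 + 4795364 = 74319630 → 231196739/74319630
APPEND 45: p_8 = 45·231196739 + 15448508 = 10419301763, q_8 = 45·74319630 + 4966019 = 3349349369 → 10419301763/3349349369
APPEND 39: p_9 = 39·10419301763 + 231196739 = 406583965496, q_9 = 39·3349349369 + 74319630 = 130698945021 → 406583965496/130698945021
APPEND 38: p_10 = 38·406583965496 + 10419301763 = 15460609990611, q_10 = 38·130698945021 + 3349349369 = 4969909260167 → 15460609990611/4969909260167
APPEND 11: p_11 = 11·15460609990611 + 406583965496 = 170473293862217, q_11 = 11·4969909260167 + 130698945021 = 54799700806858 → 170473293862217/54799700806858
APPEND 24: p_12 = 24·170473293862217 + 15460609990611 = 4106819662683819, q_12 = 24·54799700806858 + 4969909260167 = 1320162728624759 → 4106819662683819/1320162728624759

3/1
28/9
52959/17024
530881/170655
15448508/4966019
231196739/74319630
406583965496/130698945021
170473293862217/54799700806858
4106819662683819/1320162728624759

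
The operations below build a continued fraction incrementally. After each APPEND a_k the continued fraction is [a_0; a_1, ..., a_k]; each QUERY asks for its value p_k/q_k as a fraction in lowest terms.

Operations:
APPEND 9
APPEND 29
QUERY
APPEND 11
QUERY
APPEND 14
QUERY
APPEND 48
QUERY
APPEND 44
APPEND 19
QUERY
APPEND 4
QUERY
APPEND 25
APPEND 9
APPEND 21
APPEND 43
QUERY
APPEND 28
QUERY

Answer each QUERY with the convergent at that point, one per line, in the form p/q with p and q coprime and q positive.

APPEND 9: p_0 = 9·1 + 0 = 9, q_0 = 9·0 + 1 = 1 → 9/1
APPEND 29: p_1 = 29·9 + 1 = 262, q_1 = 29·1 + 0 = 29 → 262/29
APPEND 11: p_2 = 11·262 + 9 = 2891, q_2 = 11·29 + 1 = 320 → 2891/320
APPEND 14: p_3 = 14·2891 + 262 = 40736, q_3 = 14·320 + 29 = 4509 → 40736/4509
APPEND 48: p_4 = 48·40736 + 2891 = 1958219, q_4 = 48·4509 + 320 = 216752 → 1958219/216752
APPEND 44: p_5 = 44·1958219 + 40736 = 86202372, q_5 = 44·216752 + 4509 = 9541597 → 86202372/9541597
APPEND 19: p_6 = 19·86202372 + 1958219 = 1639803287, q_6 = 19·9541597 + 216752 = 181507095 → 1639803287/181507095
APPEND 4: p_7 = 4·1639803287 + 86202372 = 6645415520, q_7 = 4·181507095 + 9541597 = 735569977 → 6645415520/735569977
APPEND 25: p_8 = 25·6645415520 + 1639803287 = 167775191287, q_8 = 25·735569977 + 181507095 = 18570756520 → 167775191287/18570756520
APPEND 9: p_9 = 9·167775191287 + 6645415520 = 1516622137103, q_9 = 9·18570756520 + 735569977 = 167872378657 → 1516622137103/167872378657
APPEND 21: p_10 = 21·1516622137103 + 167775191287 = 32016840070450, q_10 = 21·167872378657 + 18570756520 = 3543890708317 → 32016840070450/3543890708317
APPEND 43: p_11 = 43·32016840070450 + 1516622137103 = 1378240745166453, q_11 = 43·3543890708317 + 167872378657 = 152555172836288 → 1378240745166453/152555172836288
APPEND 28: p_12 = 28·1378240745166453 + 32016840070450 = 38622757704731134, q_12 = 28·152555172836288 + 3543890708317 = 4275088730124381 → 38622757704731134/4275088730124381

262/29
2891/320
40736/4509
1958219/216752
1639803287/181507095
6645415520/735569977
1378240745166453/152555172836288
38622757704731134/4275088730124381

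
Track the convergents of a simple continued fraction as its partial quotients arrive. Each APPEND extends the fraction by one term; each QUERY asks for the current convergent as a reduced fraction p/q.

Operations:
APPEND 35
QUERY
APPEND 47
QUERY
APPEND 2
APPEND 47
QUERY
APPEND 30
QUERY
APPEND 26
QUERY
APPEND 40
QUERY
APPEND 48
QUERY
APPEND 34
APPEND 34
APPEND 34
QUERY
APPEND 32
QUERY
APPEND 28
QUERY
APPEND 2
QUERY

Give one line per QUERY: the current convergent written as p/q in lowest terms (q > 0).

35/1
1646/47
158015/4512
4743777/135455
123496217/3526342
4944592457/141189135
237463934153/6780604822
9355150908944665/267129328880979
299639742974187839/8555988484400972
8399267954186204157/239834806892108195
17098175651346596153/488225602268617362

APPEND 35: p_0 = 35·1 + 0 = 35, q_0 = 35·0 + 1 = 1 → 35/1
APPEND 47: p_1 = 47·35 + 1 = 1646, q_1 = 47·1 + 0 = 47 → 1646/47
APPEND 2: p_2 = 2·1646 + 35 = 3327, q_2 = 2·47 + 1 = 95 → 3327/95
APPEND 47: p_3 = 47·3327 + 1646 = 158015, q_3 = 47·95 + 47 = 4512 → 158015/4512
APPEND 30: p_4 = 30·158015 + 3327 = 4743777, q_4 = 30·4512 + 95 = 135455 → 4743777/135455
APPEND 26: p_5 = 26·4743777 + 158015 = 123496217, q_5 = 26·135455 + 4512 = 3526342 → 123496217/3526342
APPEND 40: p_6 = 40·123496217 + 4743777 = 4944592457, q_6 = 40·3526342 + 135455 = 141189135 → 4944592457/141189135
APPEND 48: p_7 = 48·4944592457 + 123496217 = 237463934153, q_7 = 48·141189135 + 3526342 = 6780604822 → 237463934153/6780604822
APPEND 34: p_8 = 34·237463934153 + 4944592457 = 8078718353659, q_8 = 34·6780604822 + 141189135 = 230681753083 → 8078718353659/230681753083
APPEND 34: p_9 = 34·8078718353659 + 237463934153 = 274913887958559, q_9 = 34·230681753083 + 6780604822 = 7849960209644 → 274913887958559/7849960209644
APPEND 34: p_10 = 34·274913887958559 + 8078718353659 = 9355150908944665, q_10 = 34·7849960209644 + 230681753083 = 267129328880979 → 9355150908944665/267129328880979
APPEND 32: p_11 = 32·9355150908944665 + 274913887958559 = 299639742974187839, q_11 = 32·267129328880979 + 7849960209644 = 8555988484400972 → 299639742974187839/8555988484400972
APPEND 28: p_12 = 28·299639742974187839 + 9355150908944665 = 8399267954186204157, q_12 = 28·8555988484400972 + 267129328880979 = 239834806892108195 → 8399267954186204157/239834806892108195
APPEND 2: p_13 = 2·8399267954186204157 + 299639742974187839 = 17098175651346596153, q_13 = 2·239834806892108195 + 8555988484400972 = 488225602268617362 → 17098175651346596153/488225602268617362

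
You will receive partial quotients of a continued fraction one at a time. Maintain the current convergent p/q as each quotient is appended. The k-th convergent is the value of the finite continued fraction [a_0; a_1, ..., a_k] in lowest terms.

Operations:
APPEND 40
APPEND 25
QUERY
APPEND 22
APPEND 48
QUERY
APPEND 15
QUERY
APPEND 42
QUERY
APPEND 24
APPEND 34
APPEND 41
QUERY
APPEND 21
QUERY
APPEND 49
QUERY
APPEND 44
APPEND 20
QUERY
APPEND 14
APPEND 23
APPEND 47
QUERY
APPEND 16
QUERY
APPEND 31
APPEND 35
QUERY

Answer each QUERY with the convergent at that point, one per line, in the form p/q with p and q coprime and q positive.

APPEND 40: p_0 = 40·1 + 0 = 40, q_0 = 40·0 + 1 = 1 → 40/1
APPEND 25: p_1 = 25·40 + 1 = 1001, q_1 = 25·1 + 0 = 25 → 1001/25
APPEND 22: p_2 = 22·1001 + 40 = 22062, q_2 = 22·25 + 1 = 551 → 22062/551
APPEND 48: p_3 = 48·22062 + 1001 = 1059977, q_3 = 48·551 + 25 = 26473 → 1059977/26473
APPEND 15: p_4 = 15·1059977 + 22062 = 15921717, q_4 = 15·26473 + 551 = 397646 → 15921717/397646
APPEND 42: p_5 = 42·15921717 + 1059977 = 669772091, q_5 = 42·397646 + 26473 = 16727605 → 669772091/16727605
APPEND 24: p_6 = 24·669772091 + 15921717 = 16090451901, q_6 = 24·16727605 + 397646 = 401860166 → 16090451901/401860166
APPEND 34: p_7 = 34·16090451901 + 669772091 = 547745136725, q_7 = 34·401860166 + 16727605 = 13679973249 → 547745136725/13679973249
APPEND 41: p_8 = 41·547745136725 + 16090451901 = 22473641057626, q_8 = 41·13679973249 + 401860166 = 561280763375 → 22473641057626/561280763375
APPEND 21: p_9 = 21·22473641057626 + 547745136725 = 472494207346871, q_9 = 21·561280763375 + 13679973249 = 11800576004124 → 472494207346871/11800576004124
APPEND 49: p_10 = 49·472494207346871 + 22473641057626 = 23174689801054305, q_10 = 49·11800576004124 + 561280763375 = 578789504965451 → 23174689801054305/578789504965451
APPEND 44: p_11 = 44·23174689801054305 + 472494207346871 = 1020158845453736291, q_11 = 44·578789504965451 + 11800576004124 = 25478538794483968 → 1020158845453736291/25478538794483968
APPEND 20: p_12 = 20·1020158845453736291 + 23174689801054305 = 20426351598875780125, q_12 = 20·25478538794483968 + 578789504965451 = 510149565394644811 → 20426351598875780125/510149565394644811
APPEND 14: p_13 = 14·20426351598875780125 + 1020158845453736291 = 286989081229714658041, q_13 = 14·510149565394644811 + 25478538794483968 = 7167572454319511322 → 286989081229714658041/7167572454319511322
APPEND 23: p_14 = 23·286989081229714658041 + 20426351598875780125 = 6621175219882312915068, q_14 = 23·7167572454319511322 + 510149565394644811 = 165364316014743405217 → 6621175219882312915068/165364316014743405217
APPEND 47: p_15 = 47·6621175219882312915068 + 286989081229714658041 = 311482224415698421666237, q_15 = 47·165364316014743405217 + 7167572454319511322 = 7779290425147259556521 → 311482224415698421666237/7779290425147259556521
APPEND 16: p_16 = 16·311482224415698421666237 + 6621175219882312915068 = 4990336765871057059574860, q_16 = 16·7779290425147259556521 + 165364316014743405217 = 124634011118370896309553 → 4990336765871057059574860/124634011118370896309553
APPEND 31: p_17 = 31·4990336765871057059574860 + 311482224415698421666237 = 155011921966418467268486897, q_17 = 31·124634011118370896309553 + 7779290425147259556521 = 3871433635094645045152664 → 155011921966418467268486897/3871433635094645045152664
APPEND 35: p_18 = 35·155011921966418467268486897 + 4990336765871057059574860 = 5430407605590517411456616255, q_18 = 35·3871433635094645045152664 + 124634011118370896309553 = 135624811239430947476652793 → 5430407605590517411456616255/135624811239430947476652793

1001/25
1059977/26473
15921717/397646
669772091/16727605
22473641057626/561280763375
472494207346871/11800576004124
23174689801054305/578789504965451
20426351598875780125/510149565394644811
311482224415698421666237/7779290425147259556521
4990336765871057059574860/124634011118370896309553
5430407605590517411456616255/135624811239430947476652793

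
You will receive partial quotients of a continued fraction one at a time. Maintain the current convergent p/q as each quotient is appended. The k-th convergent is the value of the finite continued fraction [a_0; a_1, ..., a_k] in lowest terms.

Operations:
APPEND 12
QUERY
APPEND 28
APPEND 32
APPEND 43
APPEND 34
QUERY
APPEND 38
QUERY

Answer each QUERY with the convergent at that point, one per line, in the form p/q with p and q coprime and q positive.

APPEND 12: p_0 = 12·1 + 0 = 12, q_0 = 12·0 + 1 = 1 → 12/1
APPEND 28: p_1 = 28·12 + 1 = 337, q_1 = 28·1 + 0 = 28 → 337/28
APPEND 32: p_2 = 32·337 + 12 = 10796, q_2 = 32·28 + 1 = 897 → 10796/897
APPEND 43: p_3 = 43·10796 + 337 = 464565, q_3 = 43·897 + 28 = 38599 → 464565/38599
APPEND 34: p_4 = 34·464565 + 10796 = 15806006, q_4 = 34·38599 + 897 = 1313263 → 15806006/1313263
APPEND 38: p_5 = 38·15806006 + 464565 = 601092793, q_5 = 38·1313263 + 38599 = 49942593 → 601092793/49942593

12/1
15806006/1313263
601092793/49942593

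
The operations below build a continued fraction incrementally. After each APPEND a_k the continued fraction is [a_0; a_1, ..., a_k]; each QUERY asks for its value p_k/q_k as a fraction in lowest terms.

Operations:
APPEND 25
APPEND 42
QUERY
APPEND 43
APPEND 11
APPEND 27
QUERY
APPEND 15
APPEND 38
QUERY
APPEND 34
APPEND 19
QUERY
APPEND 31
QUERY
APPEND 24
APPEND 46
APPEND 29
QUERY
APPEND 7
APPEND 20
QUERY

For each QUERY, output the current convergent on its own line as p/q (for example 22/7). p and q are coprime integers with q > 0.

APPEND 25: p_0 = 25·1 + 0 = 25, q_0 = 25·0 + 1 = 1 → 25/1
APPEND 42: p_1 = 42·25 + 1 = 1051, q_1 = 42·1 + 0 = 42 → 1051/42
APPEND 43: p_2 = 43·1051 + 25 = 45218, q_2 = 43·42 + 1 = 1807 → 45218/1807
APPEND 11: p_3 = 11·45218 + 1051 = 498449, q_3 = 11·1807 + 42 = 19919 → 498449/19919
APPEND 27: p_4 = 27·498449 + 45218 = 13503341, q_4 = 27·19919 + 1807 = 539620 → 13503341/539620
APPEND 15: p_5 = 15·13503341 + 498449 = 203048564, q_5 = 15·539620 + 19919 = 8114219 → 203048564/8114219
APPEND 38: p_6 = 38·203048564 + 13503341 = 7729348773, q_6 = 38·8114219 + 539620 = 308879942 → 7729348773/308879942
APPEND 34: p_7 = 34·7729348773 + 203048564 = 263000906846, q_7 = 34·308879942 + 8114219 = 10510032247 → 263000906846/10510032247
APPEND 19: p_8 = 19·263000906846 + 7729348773 = 5004746578847, q_8 = 19·10510032247 + 308879942 = 199999492635 → 5004746578847/199999492635
APPEND 31: p_9 = 31·5004746578847 + 263000906846 = 155410144851103, q_9 = 31·199999492635 + 10510032247 = 6210494303932 → 155410144851103/6210494303932
APPEND 24: p_10 = 24·155410144851103 + 5004746578847 = 3734848223005319, q_10 = 24·6210494303932 + 199999492635 = 149251862787003 → 3734848223005319/149251862787003
APPEND 46: p_11 = 46·3734848223005319 + 155410144851103 = 171958428403095777, q_11 = 46·149251862787003 + 6210494303932 = 6871796182506070 → 171958428403095777/6871796182506070
APPEND 29: p_12 = 29·171958428403095777 + 3734848223005319 = 4990529271912782852, q_12 = 29·6871796182506070 + 149251862787003 = 199431341155463033 → 4990529271912782852/199431341155463033
APPEND 7: p_13 = 7·4990529271912782852 + 171958428403095777 = 35105663331792575741, q_13 = 7·199431341155463033 + 6871796182506070 = 1402891184270747301 → 35105663331792575741/1402891184270747301
APPEND 20: p_14 = 20·35105663331792575741 + 4990529271912782852 = 707103795907764297672, q_14 = 20·1402891184270747301 + 199431341155463033 = 28257255026570409053 → 707103795907764297672/28257255026570409053

1051/42
13503341/539620
7729348773/308879942
5004746578847/199999492635
155410144851103/6210494303932
4990529271912782852/199431341155463033
707103795907764297672/28257255026570409053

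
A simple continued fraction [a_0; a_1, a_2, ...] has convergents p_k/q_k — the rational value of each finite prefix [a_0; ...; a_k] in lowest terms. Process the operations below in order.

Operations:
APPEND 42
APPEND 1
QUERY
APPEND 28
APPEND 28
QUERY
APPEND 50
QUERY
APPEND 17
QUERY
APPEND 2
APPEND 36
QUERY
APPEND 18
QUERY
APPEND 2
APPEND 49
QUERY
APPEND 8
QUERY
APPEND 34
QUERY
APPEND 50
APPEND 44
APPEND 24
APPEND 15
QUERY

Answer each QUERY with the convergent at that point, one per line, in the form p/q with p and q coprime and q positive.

APPEND 42: p_0 = 42·1 + 0 = 42, q_0 = 42·0 + 1 = 1 → 42/1
APPEND 1: p_1 = 1·42 + 1 = 43, q_1 = 1·1 + 0 = 1 → 43/1
APPEND 28: p_2 = 28·43 + 42 = 1246, q_2 = 28·1 + 1 = 29 → 1246/29
APPEND 28: p_3 = 28·1246 + 43 = 34931, q_3 = 28·29 + 1 = 813 → 34931/813
APPEND 50: p_4 = 50·34931 + 1246 = 1747796, q_4 = 50·813 + 29 = 40679 → 1747796/40679
APPEND 17: p_5 = 17·1747796 + 34931 = 29747463, q_5 = 17·40679 + 813 = 692356 → 29747463/692356
APPEND 2: p_6 = 2·29747463 + 1747796 = 61242722, q_6 = 2·692356 + 40679 = 1425391 → 61242722/1425391
APPEND 36: p_7 = 36·61242722 + 29747463 = 2234485455, q_7 = 36·1425391 + 692356 = 52006432 → 2234485455/52006432
APPEND 18: p_8 = 18·2234485455 + 61242722 = 40281980912, q_8 = 18·52006432 + 1425391 = 937541167 → 40281980912/937541167
APPEND 2: p_9 = 2·40281980912 + 2234485455 = 82798447279, q_9 = 2·937541167 + 52006432 = 1927088766 → 82798447279/1927088766
APPEND 49: p_10 = 49·82798447279 + 40281980912 = 4097405897583, q_10 = 49·1927088766 + 937541167 = 95364890701 → 4097405897583/95364890701
APPEND 8: p_11 = 8·4097405897583 + 82798447279 = 32862045627943, q_11 = 8·95364890701 + 1927088766 = 764846214374 → 32862045627943/764846214374
APPEND 34: p_12 = 34·32862045627943 + 4097405897583 = 1121406957247645, q_12 = 34·764846214374 + 95364890701 = 26100136179417 → 1121406957247645/26100136179417
APPEND 50: p_13 = 50·1121406957247645 + 32862045627943 = 56103209908010193, q_13 = 50·26100136179417 + 764846214374 = 1305771655185224 → 56103209908010193/1305771655185224
APPEND 44: p_14 = 44·56103209908010193 + 1121406957247645 = 2469662642909696137, q_14 = 44·1305771655185224 + 26100136179417 = 57480052964329273 → 2469662642909696137/57480052964329273
APPEND 24: p_15 = 24·2469662642909696137 + 56103209908010193 = 59328006639740717481, q_15 = 24·57480052964329273 + 1305771655185224 = 1380827042799087776 → 59328006639740717481/1380827042799087776
APPEND 15: p_16 = 15·59328006639740717481 + 2469662642909696137 = 892389762239020458352, q_16 = 15·1380827042799087776 + 57480052964329273 = 20769885694950645913 → 892389762239020458352/20769885694950645913

43/1
34931/813
1747796/40679
29747463/692356
2234485455/52006432
40281980912/937541167
4097405897583/95364890701
32862045627943/764846214374
1121406957247645/26100136179417
892389762239020458352/20769885694950645913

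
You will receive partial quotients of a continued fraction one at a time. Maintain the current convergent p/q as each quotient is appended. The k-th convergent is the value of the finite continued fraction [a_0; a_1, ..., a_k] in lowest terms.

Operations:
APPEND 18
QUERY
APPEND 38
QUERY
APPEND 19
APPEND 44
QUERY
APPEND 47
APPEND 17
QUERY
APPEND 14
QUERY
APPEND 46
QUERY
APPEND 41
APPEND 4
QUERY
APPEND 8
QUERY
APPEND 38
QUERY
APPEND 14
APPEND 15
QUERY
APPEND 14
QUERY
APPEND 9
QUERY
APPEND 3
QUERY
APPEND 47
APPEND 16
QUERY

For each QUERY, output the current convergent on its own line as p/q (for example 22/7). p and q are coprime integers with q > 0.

APPEND 18: p_0 = 18·1 + 0 = 18, q_0 = 18·0 + 1 = 1 → 18/1
APPEND 38: p_1 = 38·18 + 1 = 685, q_1 = 38·1 + 0 = 38 → 685/38
APPEND 19: p_2 = 19·685 + 18 = 13033, q_2 = 19·38 + 1 = 723 → 13033/723
APPEND 44: p_3 = 44·13033 + 685 = 574137, q_3 = 44·723 + 38 = 31850 → 574137/31850
APPEND 47: p_4 = 47·574137 + 13033 = 26997472, q_4 = 47·31850 + 723 = 1497673 → 26997472/1497673
APPEND 17: p_5 = 17·26997472 + 574137 = 459531161, q_5 = 17·1497673 + 31850 = 25492291 → 459531161/25492291
APPEND 14: p_6 = 14·459531161 + 26997472 = 6460433726, q_6 = 14·25492291 + 1497673 = 358389747 → 6460433726/358389747
APPEND 46: p_7 = 46·6460433726 + 459531161 = 297639482557, q_7 = 46·358389747 + 25492291 = 16511420653 → 297639482557/16511420653
APPEND 41: p_8 = 41·297639482557 + 6460433726 = 12209679218563, q_8 = 41·16511420653 + 358389747 = 677326636520 → 12209679218563/677326636520
APPEND 4: p_9 = 4·12209679218563 + 297639482557 = 49136356356809, q_9 = 4·677326636520 + 16511420653 = 2725817966733 → 49136356356809/2725817966733
APPEND 8: p_10 = 8·49136356356809 + 12209679218563 = 405300530073035, q_10 = 8·2725817966733 + 677326636520 = 22483870370384 → 405300530073035/22483870370384
APPEND 38: p_11 = 38·405300530073035 + 49136356356809 = 15450556499132139, q_11 = 38·22483870370384 + 2725817966733 = 857112892041325 → 15450556499132139/857112892041325
APPEND 14: p_12 = 14·15450556499132139 + 405300530073035 = 216713091517922981, q_12 = 14·857112892041325 + 22483870370384 = 12022064358948934 → 216713091517922981/12022064358948934
APPEND 15: p_13 = 15·216713091517922981 + 15450556499132139 = 3266146929267976854, q_13 = 15·12022064358948934 + 857112892041325 = 181188078276275335 → 3266146929267976854/181188078276275335
APPEND 14: p_14 = 14·3266146929267976854 + 216713091517922981 = 45942770101269598937, q_14 = 14·181188078276275335 + 12022064358948934 = 2548655160226803624 → 45942770101269598937/2548655160226803624
APPEND 9: p_15 = 9·45942770101269598937 + 3266146929267976854 = 416751077840694367287, q_15 = 9·2548655160226803624 + 181188078276275335 = 23119084520317507951 → 416751077840694367287/23119084520317507951
APPEND 3: p_16 = 3·416751077840694367287 + 45942770101269598937 = 1296196003623352700798, q_16 = 3·23119084520317507951 + 2548655160226803624 = 71905908721179327477 → 1296196003623352700798/71905908721179327477
APPEND 47: p_17 = 47·1296196003623352700798 + 416751077840694367287 = 61337963248138271304793, q_17 = 47·71905908721179327477 + 23119084520317507951 = 3402696794415745899370 → 61337963248138271304793/3402696794415745899370
APPEND 16: p_18 = 16·61337963248138271304793 + 1296196003623352700798 = 982703607973835693577486, q_18 = 16·3402696794415745899370 + 71905908721179327477 = 54515054619373113717397 → 982703607973835693577486/54515054619373113717397

18/1
685/38
574137/31850
459531161/25492291
6460433726/358389747
297639482557/16511420653
49136356356809/2725817966733
405300530073035/22483870370384
15450556499132139/857112892041325
3266146929267976854/181188078276275335
45942770101269598937/2548655160226803624
416751077840694367287/23119084520317507951
1296196003623352700798/71905908721179327477
982703607973835693577486/54515054619373113717397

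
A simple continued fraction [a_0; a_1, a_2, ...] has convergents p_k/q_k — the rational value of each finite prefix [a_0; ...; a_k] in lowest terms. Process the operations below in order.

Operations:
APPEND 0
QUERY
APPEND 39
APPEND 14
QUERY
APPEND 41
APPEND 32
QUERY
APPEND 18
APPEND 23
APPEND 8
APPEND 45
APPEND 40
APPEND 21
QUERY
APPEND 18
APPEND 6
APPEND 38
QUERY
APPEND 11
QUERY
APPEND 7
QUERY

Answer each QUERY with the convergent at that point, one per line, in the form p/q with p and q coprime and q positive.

0/1
14/547
18414/719459
2337934861297/91346164731555
9751273348119823/380994969682613288
107519508916757268/4200927466352678095
762387835765420699/29787487234151359953

APPEND 0: p_0 = 0·1 + 0 = 0, q_0 = 0·0 + 1 = 1 → 0/1
APPEND 39: p_1 = 39·0 + 1 = 1, q_1 = 39·1 + 0 = 39 → 1/39
APPEND 14: p_2 = 14·1 + 0 = 14, q_2 = 14·39 + 1 = 547 → 14/547
APPEND 41: p_3 = 41·14 + 1 = 575, q_3 = 41·547 + 39 = 22466 → 575/22466
APPEND 32: p_4 = 32·575 + 14 = 18414, q_4 = 32·22466 + 547 = 719459 → 18414/719459
APPEND 18: p_5 = 18·18414 + 575 = 332027, q_5 = 18·719459 + 22466 = 12972728 → 332027/12972728
APPEND 23: p_6 = 23·332027 + 18414 = 7655035, q_6 = 23·12972728 + 719459 = 299092203 → 7655035/299092203
APPEND 8: p_7 = 8·7655035 + 332027 = 61572307, q_7 = 8·299092203 + 12972728 = 2405710352 → 61572307/2405710352
APPEND 45: p_8 = 45·61572307 + 7655035 = 2778408850, q_8 = 45·2405710352 + 299092203 = 108556058043 → 2778408850/108556058043
APPEND 40: p_9 = 40·2778408850 + 61572307 = 111197926307, q_9 = 40·108556058043 + 2405710352 = 4344648032072 → 111197926307/4344648032072
APPEND 21: p_10 = 21·111197926307 + 2778408850 = 2337934861297, q_10 = 21·4344648032072 + 108556058043 = 91346164731555 → 2337934861297/91346164731555
APPEND 18: p_11 = 18·2337934861297 + 111197926307 = 42194025429653, q_11 = 18·91346164731555 + 4344648032072 = 1648575613200062 → 42194025429653/1648575613200062
APPEND 6: p_12 = 6·42194025429653 + 2337934861297 = 255502087439215, q_12 = 6·1648575613200062 + 91346164731555 = 9982799843931927 → 255502087439215/9982799843931927
APPEND 38: p_13 = 38·255502087439215 + 42194025429653 = 9751273348119823, q_13 = 38·9982799843931927 + 1648575613200062 = 380994969682613288 → 9751273348119823/380994969682613288
APPEND 11: p_14 = 11·9751273348119823 + 255502087439215 = 107519508916757268, q_14 = 11·380994969682613288 + 9982799843931927 = 4200927466352678095 → 107519508916757268/4200927466352678095
APPEND 7: p_15 = 7·107519508916757268 + 9751273348119823 = 762387835765420699, q_15 = 7·4200927466352678095 + 380994969682613288 = 29787487234151359953 → 762387835765420699/29787487234151359953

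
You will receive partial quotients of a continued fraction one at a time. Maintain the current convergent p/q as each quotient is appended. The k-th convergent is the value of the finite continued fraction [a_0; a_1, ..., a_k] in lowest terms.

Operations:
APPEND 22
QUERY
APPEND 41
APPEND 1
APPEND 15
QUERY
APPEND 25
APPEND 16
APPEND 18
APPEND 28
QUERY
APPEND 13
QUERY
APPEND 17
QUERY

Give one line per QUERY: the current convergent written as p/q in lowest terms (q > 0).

APPEND 22: p_0 = 22·1 + 0 = 22, q_0 = 22·0 + 1 = 1 → 22/1
APPEND 41: p_1 = 41·22 + 1 = 903, q_1 = 41·1 + 0 = 41 → 903/41
APPEND 1: p_2 = 1·903 + 22 = 925, q_2 = 1·41 + 1 = 42 → 925/42
APPEND 15: p_3 = 15·925 + 903 = 14778, q_3 = 15·42 + 41 = 671 → 14778/671
APPEND 25: p_4 = 25·14778 + 925 = 370375, q_4 = 25·671 + 42 = 16817 → 370375/16817
APPEND 16: p_5 = 16·370375 + 14778 = 5940778, q_5 = 16·16817 + 671 = 269743 → 5940778/269743
APPEND 18: p_6 = 18·5940778 + 370375 = 107304379, q_6 = 18·269743 + 16817 = 4872191 → 107304379/4872191
APPEND 28: p_7 = 28·107304379 + 5940778 = 3010463390, q_7 = 28·4872191 + 269743 = 136691091 → 3010463390/136691091
APPEND 13: p_8 = 13·3010463390 + 107304379 = 39243328449, q_8 = 13·136691091 + 4872191 = 1781856374 → 39243328449/1781856374
APPEND 17: p_9 = 17·39243328449 + 3010463390 = 670147047023, q_9 = 17·1781856374 + 136691091 = 30428249449 → 670147047023/30428249449

22/1
14778/671
3010463390/136691091
39243328449/1781856374
670147047023/30428249449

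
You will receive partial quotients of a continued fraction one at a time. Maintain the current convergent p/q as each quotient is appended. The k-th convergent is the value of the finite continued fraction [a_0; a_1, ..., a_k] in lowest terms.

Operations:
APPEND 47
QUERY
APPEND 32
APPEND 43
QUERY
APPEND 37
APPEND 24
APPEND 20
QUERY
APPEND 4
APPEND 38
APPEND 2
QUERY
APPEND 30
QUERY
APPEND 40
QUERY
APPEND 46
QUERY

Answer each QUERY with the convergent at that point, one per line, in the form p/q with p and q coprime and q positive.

47/1
64762/1377
1154588459/24549401
362358356716/7704633227
11049591898151/234941602161
442346034282756/9405368719667
20358967168904927/432881902706843

APPEND 47: p_0 = 47·1 + 0 = 47, q_0 = 47·0 + 1 = 1 → 47/1
APPEND 32: p_1 = 32·47 + 1 = 1505, q_1 = 32·1 + 0 = 32 → 1505/32
APPEND 43: p_2 = 43·1505 + 47 = 64762, q_2 = 43·32 + 1 = 1377 → 64762/1377
APPEND 37: p_3 = 37·64762 + 1505 = 2397699, q_3 = 37·1377 + 32 = 50981 → 2397699/50981
APPEND 24: p_4 = 24·2397699 + 64762 = 57609538, q_4 = 24·50981 + 1377 = 1224921 → 57609538/1224921
APPEND 20: p_5 = 20·57609538 + 2397699 = 1154588459, q_5 = 20·1224921 + 50981 = 24549401 → 1154588459/24549401
APPEND 4: p_6 = 4·1154588459 + 57609538 = 4675963374, q_6 = 4·24549401 + 1224921 = 99422525 → 4675963374/99422525
APPEND 38: p_7 = 38·4675963374 + 1154588459 = 178841196671, q_7 = 38·99422525 + 24549401 = 3802605351 → 178841196671/3802605351
APPEND 2: p_8 = 2·178841196671 + 4675963374 = 362358356716, q_8 = 2·3802605351 + 99422525 = 7704633227 → 362358356716/7704633227
APPEND 30: p_9 = 30·362358356716 + 178841196671 = 11049591898151, q_9 = 30·7704633227 + 3802605351 = 234941602161 → 11049591898151/234941602161
APPEND 40: p_10 = 40·11049591898151 + 362358356716 = 442346034282756, q_10 = 40·234941602161 + 7704633227 = 9405368719667 → 442346034282756/9405368719667
APPEND 46: p_11 = 46·442346034282756 + 11049591898151 = 20358967168904927, q_11 = 46·9405368719667 + 234941602161 = 432881902706843 → 20358967168904927/432881902706843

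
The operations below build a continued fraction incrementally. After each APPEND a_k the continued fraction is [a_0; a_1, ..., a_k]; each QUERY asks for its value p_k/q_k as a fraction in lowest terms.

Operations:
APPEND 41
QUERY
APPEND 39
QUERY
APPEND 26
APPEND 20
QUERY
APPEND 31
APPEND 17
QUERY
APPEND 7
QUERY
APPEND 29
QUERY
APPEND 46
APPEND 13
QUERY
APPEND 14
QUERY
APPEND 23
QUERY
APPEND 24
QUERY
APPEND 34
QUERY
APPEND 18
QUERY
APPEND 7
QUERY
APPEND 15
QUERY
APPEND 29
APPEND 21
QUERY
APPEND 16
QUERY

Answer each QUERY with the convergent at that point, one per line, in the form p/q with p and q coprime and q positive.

APPEND 41: p_0 = 41·1 + 0 = 41, q_0 = 41·0 + 1 = 1 → 41/1
APPEND 39: p_1 = 39·41 + 1 = 1600, q_1 = 39·1 + 0 = 39 → 1600/39
APPEND 26: p_2 = 26·1600 + 41 = 41641, q_2 = 26·39 + 1 = 1015 → 41641/1015
APPEND 20: p_3 = 20·41641 + 1600 = 834420, q_3 = 20·1015 + 39 = 20339 → 834420/20339
APPEND 31: p_4 = 31·834420 + 41641 = 25908661, q_4 = 31·20339 + 1015 = 631524 → 25908661/631524
APPEND 17: p_5 = 17·25908661 + 834420 = 441281657, q_5 = 17·631524 + 20339 = 10756247 → 441281657/10756247
APPEND 7: p_6 = 7·441281657 + 25908661 = 3114880260, q_6 = 7·10756247 + 631524 = 75925253 → 3114880260/75925253
APPEND 29: p_7 = 29·3114880260 + 441281657 = 90772809197, q_7 = 29·75925253 + 10756247 = 2212588584 → 90772809197/2212588584
APPEND 46: p_8 = 46·90772809197 + 3114880260 = 4178664103322, q_8 = 46·2212588584 + 75925253 = 101855000117 → 4178664103322/101855000117
APPEND 13: p_9 = 13·4178664103322 + 90772809197 = 54413406152383, q_9 = 13·101855000117 + 2212588584 = 1326327590105 → 54413406152383/1326327590105
APPEND 14: p_10 = 14·54413406152383 + 4178664103322 = 765966350236684, q_10 = 14·1326327590105 + 101855000117 = 18670441261587 → 765966350236684/18670441261587
APPEND 23: p_11 = 23·765966350236684 + 54413406152383 = 17671639461596115, q_11 = 23·18670441261587 + 1326327590105 = 430746476606606 → 17671639461596115/430746476606606
APPEND 24: p_12 = 24·17671639461596115 + 765966350236684 = 424885313428543444, q_12 = 24·430746476606606 + 18670441261587 = 10356585879820131 → 424885313428543444/10356585879820131
APPEND 34: p_13 = 34·424885313428543444 + 17671639461596115 = 14463772296032073211, q_13 = 34·10356585879820131 + 430746476606606 = 352554666390491060 → 14463772296032073211/352554666390491060
APPEND 18: p_14 = 18·14463772296032073211 + 424885313428543444 = 260772786642005861242, q_14 = 18·352554666390491060 + 10356585879820131 = 6356340580908659211 → 260772786642005861242/6356340580908659211
APPEND 7: p_15 = 7·260772786642005861242 + 14463772296032073211 = 1839873278790073101905, q_15 = 7·6356340580908659211 + 352554666390491060 = 44846938732751105537 → 1839873278790073101905/44846938732751105537
APPEND 15: p_16 = 15·1839873278790073101905 + 260772786642005861242 = 27858871968493102389817, q_16 = 15·44846938732751105537 + 6356340580908659211 = 679060421572175242266 → 27858871968493102389817/679060421572175242266
APPEND 29: p_17 = 29·27858871968493102389817 + 1839873278790073101905 = 809747160365090042406598, q_17 = 29·679060421572175242266 + 44846938732751105537 = 19737599164325833131251 → 809747160365090042406598/19737599164325833131251
APPEND 21: p_18 = 21·809747160365090042406598 + 27858871968493102389817 = 17032549239635383992928375, q_18 = 21·19737599164325833131251 + 679060421572175242266 = 415168642872414670998537 → 17032549239635383992928375/415168642872414670998537
APPEND 16: p_19 = 16·17032549239635383992928375 + 809747160365090042406598 = 273330534994531233929260598, q_19 = 16·415168642872414670998537 + 19737599164325833131251 = 6662435885122960569107843 → 273330534994531233929260598/6662435885122960569107843

41/1
1600/39
834420/20339
441281657/10756247
3114880260/75925253
90772809197/2212588584
54413406152383/1326327590105
765966350236684/18670441261587
17671639461596115/430746476606606
424885313428543444/10356585879820131
14463772296032073211/352554666390491060
260772786642005861242/6356340580908659211
1839873278790073101905/44846938732751105537
27858871968493102389817/679060421572175242266
17032549239635383992928375/415168642872414670998537
273330534994531233929260598/6662435885122960569107843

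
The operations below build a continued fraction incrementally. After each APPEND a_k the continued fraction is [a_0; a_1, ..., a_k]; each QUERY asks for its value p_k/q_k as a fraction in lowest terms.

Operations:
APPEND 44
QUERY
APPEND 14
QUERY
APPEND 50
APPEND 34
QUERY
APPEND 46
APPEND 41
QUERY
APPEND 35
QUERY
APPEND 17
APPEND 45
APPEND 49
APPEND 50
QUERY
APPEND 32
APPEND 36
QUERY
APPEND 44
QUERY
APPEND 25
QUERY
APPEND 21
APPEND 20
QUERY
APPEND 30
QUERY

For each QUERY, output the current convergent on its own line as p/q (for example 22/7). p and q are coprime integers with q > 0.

APPEND 44: p_0 = 44·1 + 0 = 44, q_0 = 44·0 + 1 = 1 → 44/1
APPEND 14: p_1 = 14·44 + 1 = 617, q_1 = 14·1 + 0 = 14 → 617/14
APPEND 50: p_2 = 50·617 + 44 = 30894, q_2 = 50·14 + 1 = 701 → 30894/701
APPEND 34: p_3 = 34·30894 + 617 = 1051013, q_3 = 34·701 + 14 = 23848 → 1051013/23848
APPEND 46: p_4 = 46·1051013 + 30894 = 48377492, q_4 = 46·23848 + 701 = 1097709 → 48377492/1097709
APPEND 41: p_5 = 41·48377492 + 1051013 = 1984528185, q_5 = 41·1097709 + 23848 = 45029917 → 1984528185/45029917
APPEND 35: p_6 = 35·1984528185 + 48377492 = 69506863967, q_6 = 35·45029917 + 1097709 = 1577144804 → 69506863967/1577144804
APPEND 17: p_7 = 17·69506863967 + 1984528185 = 1183601215624, q_7 = 17·1577144804 + 45029917 = 26856491585 → 1183601215624/26856491585
APPEND 45: p_8 = 45·1183601215624 + 69506863967 = 53331561567047, q_8 = 45·26856491585 + 1577144804 = 1210119266129 → 53331561567047/1210119266129
APPEND 49: p_9 = 49·53331561567047 + 1183601215624 = 2614430118000927, q_9 = 49·1210119266129 + 26856491585 = 59322700531906 → 2614430118000927/59322700531906
APPEND 50: p_10 = 50·2614430118000927 + 53331561567047 = 130774837461613397, q_10 = 50·59322700531906 + 1210119266129 = 2967345145861429 → 130774837461613397/2967345145861429
APPEND 32: p_11 = 32·130774837461613397 + 2614430118000927 = 4187409228889629631, q_11 = 32·2967345145861429 + 59322700531906 = 95014367368097634 → 4187409228889629631/95014367368097634
APPEND 36: p_12 = 36·4187409228889629631 + 130774837461613397 = 150877507077488280113, q_12 = 36·95014367368097634 + 2967345145861429 = 3423484570397376253 → 150877507077488280113/3423484570397376253
APPEND 44: p_13 = 44·150877507077488280113 + 4187409228889629631 = 6642797720638373954603, q_13 = 44·3423484570397376253 + 95014367368097634 = 150728335464852652766 → 6642797720638373954603/150728335464852652766
APPEND 25: p_14 = 25·6642797720638373954603 + 150877507077488280113 = 166220820523036837145188, q_14 = 25·150728335464852652766 + 3423484570397376253 = 3771631871191713695403 → 166220820523036837145188/3771631871191713695403
APPEND 21: p_15 = 21·166220820523036837145188 + 6642797720638373954603 = 3497280028704411954003551, q_15 = 21·3771631871191713695403 + 150728335464852652766 = 79354997630490840256229 → 3497280028704411954003551/79354997630490840256229
APPEND 20: p_16 = 20·3497280028704411954003551 + 166220820523036837145188 = 70111821394611275917216208, q_16 = 20·79354997630490840256229 + 3771631871191713695403 = 1590871584481008518819983 → 70111821394611275917216208/1590871584481008518819983
APPEND 30: p_17 = 30·70111821394611275917216208 + 3497280028704411954003551 = 2106851921867042689470489791, q_17 = 30·1590871584481008518819983 + 79354997630490840256229 = 47805502532060746404855719 → 2106851921867042689470489791/47805502532060746404855719

44/1
617/14
1051013/23848
1984528185/45029917
69506863967/1577144804
130774837461613397/2967345145861429
150877507077488280113/3423484570397376253
6642797720638373954603/150728335464852652766
166220820523036837145188/3771631871191713695403
70111821394611275917216208/1590871584481008518819983
2106851921867042689470489791/47805502532060746404855719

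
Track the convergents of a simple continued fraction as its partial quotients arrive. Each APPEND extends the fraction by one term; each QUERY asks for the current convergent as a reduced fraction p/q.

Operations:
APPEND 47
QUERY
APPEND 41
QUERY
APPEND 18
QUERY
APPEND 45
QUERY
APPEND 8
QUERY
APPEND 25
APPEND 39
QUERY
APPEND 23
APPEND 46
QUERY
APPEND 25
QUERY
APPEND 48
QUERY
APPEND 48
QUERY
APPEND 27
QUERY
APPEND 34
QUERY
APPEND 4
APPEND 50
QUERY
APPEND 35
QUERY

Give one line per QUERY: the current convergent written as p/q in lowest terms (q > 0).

47/1
1928/41
34751/739
1565723/33296
12560535/267107
12320145357/261994976
13061550571571/277761384250
326822443211584/6950067201669
15700538824727603/333880987064362
753952686030136528/16033237446291045
20372423061638413859/433231292036922577
693416336781736207734/14745897166701658663
140395304846210898447484/2985586895108879520113
4916629707387570028906735/104554958148769626761184

APPEND 47: p_0 = 47·1 + 0 = 47, q_0 = 47·0 + 1 = 1 → 47/1
APPEND 41: p_1 = 41·47 + 1 = 1928, q_1 = 41·1 + 0 = 41 → 1928/41
APPEND 18: p_2 = 18·1928 + 47 = 34751, q_2 = 18·41 + 1 = 739 → 34751/739
APPEND 45: p_3 = 45·34751 + 1928 = 1565723, q_3 = 45·739 + 41 = 33296 → 1565723/33296
APPEND 8: p_4 = 8·1565723 + 34751 = 12560535, q_4 = 8·33296 + 739 = 267107 → 12560535/267107
APPEND 25: p_5 = 25·12560535 + 1565723 = 315579098, q_5 = 25·267107 + 33296 = 6710971 → 315579098/6710971
APPEND 39: p_6 = 39·315579098 + 12560535 = 12320145357, q_6 = 39·6710971 + 267107 = 261994976 → 12320145357/261994976
APPEND 23: p_7 = 23·12320145357 + 315579098 = 283678922309, q_7 = 23·261994976 + 6710971 = 6032595419 → 283678922309/6032595419
APPEND 46: p_8 = 46·283678922309 + 12320145357 = 13061550571571, q_8 = 46·6032595419 + 261994976 = 277761384250 → 13061550571571/277761384250
APPEND 25: p_9 = 25·13061550571571 + 283678922309 = 326822443211584, q_9 = 25·277761384250 + 6032595419 = 6950067201669 → 326822443211584/6950067201669
APPEND 48: p_10 = 48·326822443211584 + 13061550571571 = 15700538824727603, q_10 = 48·6950067201669 + 277761384250 = 333880987064362 → 15700538824727603/333880987064362
APPEND 48: p_11 = 48·15700538824727603 + 326822443211584 = 753952686030136528, q_11 = 48·333880987064362 + 6950067201669 = 16033237446291045 → 753952686030136528/16033237446291045
APPEND 27: p_12 = 27·753952686030136528 + 15700538824727603 = 20372423061638413859, q_12 = 27·16033237446291045 + 333880987064362 = 433231292036922577 → 20372423061638413859/433231292036922577
APPEND 34: p_13 = 34·20372423061638413859 + 753952686030136528 = 693416336781736207734, q_13 = 34·433231292036922577 + 16033237446291045 = 14745897166701658663 → 693416336781736207734/14745897166701658663
APPEND 4: p_14 = 4·693416336781736207734 + 20372423061638413859 = 2794037770188583244795, q_14 = 4·14745897166701658663 + 433231292036922577 = 59416819958843557229 → 2794037770188583244795/59416819958843557229
APPEND 50: p_15 = 50·2794037770188583244795 + 693416336781736207734 = 140395304846210898447484, q_15 = 50·59416819958843557229 + 14745897166701658663 = 2985586895108879520113 → 140395304846210898447484/2985586895108879520113
APPEND 35: p_16 = 35·140395304846210898447484 + 2794037770188583244795 = 4916629707387570028906735, q_16 = 35·2985586895108879520113 + 59416819958843557229 = 104554958148769626761184 → 4916629707387570028906735/104554958148769626761184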